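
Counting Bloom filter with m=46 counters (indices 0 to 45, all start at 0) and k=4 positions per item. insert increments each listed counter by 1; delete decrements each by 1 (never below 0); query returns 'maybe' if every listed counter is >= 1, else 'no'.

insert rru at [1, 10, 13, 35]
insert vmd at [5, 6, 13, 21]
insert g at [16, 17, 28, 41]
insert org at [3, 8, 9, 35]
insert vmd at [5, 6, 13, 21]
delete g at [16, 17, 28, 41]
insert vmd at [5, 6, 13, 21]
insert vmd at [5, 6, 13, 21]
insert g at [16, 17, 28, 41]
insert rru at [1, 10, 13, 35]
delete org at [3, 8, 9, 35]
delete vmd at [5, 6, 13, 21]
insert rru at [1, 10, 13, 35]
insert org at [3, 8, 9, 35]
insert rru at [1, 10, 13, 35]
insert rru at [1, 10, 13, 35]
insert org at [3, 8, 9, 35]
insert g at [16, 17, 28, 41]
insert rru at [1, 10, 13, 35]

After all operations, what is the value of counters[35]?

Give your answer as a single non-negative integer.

Answer: 8

Derivation:
Step 1: insert rru at [1, 10, 13, 35] -> counters=[0,1,0,0,0,0,0,0,0,0,1,0,0,1,0,0,0,0,0,0,0,0,0,0,0,0,0,0,0,0,0,0,0,0,0,1,0,0,0,0,0,0,0,0,0,0]
Step 2: insert vmd at [5, 6, 13, 21] -> counters=[0,1,0,0,0,1,1,0,0,0,1,0,0,2,0,0,0,0,0,0,0,1,0,0,0,0,0,0,0,0,0,0,0,0,0,1,0,0,0,0,0,0,0,0,0,0]
Step 3: insert g at [16, 17, 28, 41] -> counters=[0,1,0,0,0,1,1,0,0,0,1,0,0,2,0,0,1,1,0,0,0,1,0,0,0,0,0,0,1,0,0,0,0,0,0,1,0,0,0,0,0,1,0,0,0,0]
Step 4: insert org at [3, 8, 9, 35] -> counters=[0,1,0,1,0,1,1,0,1,1,1,0,0,2,0,0,1,1,0,0,0,1,0,0,0,0,0,0,1,0,0,0,0,0,0,2,0,0,0,0,0,1,0,0,0,0]
Step 5: insert vmd at [5, 6, 13, 21] -> counters=[0,1,0,1,0,2,2,0,1,1,1,0,0,3,0,0,1,1,0,0,0,2,0,0,0,0,0,0,1,0,0,0,0,0,0,2,0,0,0,0,0,1,0,0,0,0]
Step 6: delete g at [16, 17, 28, 41] -> counters=[0,1,0,1,0,2,2,0,1,1,1,0,0,3,0,0,0,0,0,0,0,2,0,0,0,0,0,0,0,0,0,0,0,0,0,2,0,0,0,0,0,0,0,0,0,0]
Step 7: insert vmd at [5, 6, 13, 21] -> counters=[0,1,0,1,0,3,3,0,1,1,1,0,0,4,0,0,0,0,0,0,0,3,0,0,0,0,0,0,0,0,0,0,0,0,0,2,0,0,0,0,0,0,0,0,0,0]
Step 8: insert vmd at [5, 6, 13, 21] -> counters=[0,1,0,1,0,4,4,0,1,1,1,0,0,5,0,0,0,0,0,0,0,4,0,0,0,0,0,0,0,0,0,0,0,0,0,2,0,0,0,0,0,0,0,0,0,0]
Step 9: insert g at [16, 17, 28, 41] -> counters=[0,1,0,1,0,4,4,0,1,1,1,0,0,5,0,0,1,1,0,0,0,4,0,0,0,0,0,0,1,0,0,0,0,0,0,2,0,0,0,0,0,1,0,0,0,0]
Step 10: insert rru at [1, 10, 13, 35] -> counters=[0,2,0,1,0,4,4,0,1,1,2,0,0,6,0,0,1,1,0,0,0,4,0,0,0,0,0,0,1,0,0,0,0,0,0,3,0,0,0,0,0,1,0,0,0,0]
Step 11: delete org at [3, 8, 9, 35] -> counters=[0,2,0,0,0,4,4,0,0,0,2,0,0,6,0,0,1,1,0,0,0,4,0,0,0,0,0,0,1,0,0,0,0,0,0,2,0,0,0,0,0,1,0,0,0,0]
Step 12: delete vmd at [5, 6, 13, 21] -> counters=[0,2,0,0,0,3,3,0,0,0,2,0,0,5,0,0,1,1,0,0,0,3,0,0,0,0,0,0,1,0,0,0,0,0,0,2,0,0,0,0,0,1,0,0,0,0]
Step 13: insert rru at [1, 10, 13, 35] -> counters=[0,3,0,0,0,3,3,0,0,0,3,0,0,6,0,0,1,1,0,0,0,3,0,0,0,0,0,0,1,0,0,0,0,0,0,3,0,0,0,0,0,1,0,0,0,0]
Step 14: insert org at [3, 8, 9, 35] -> counters=[0,3,0,1,0,3,3,0,1,1,3,0,0,6,0,0,1,1,0,0,0,3,0,0,0,0,0,0,1,0,0,0,0,0,0,4,0,0,0,0,0,1,0,0,0,0]
Step 15: insert rru at [1, 10, 13, 35] -> counters=[0,4,0,1,0,3,3,0,1,1,4,0,0,7,0,0,1,1,0,0,0,3,0,0,0,0,0,0,1,0,0,0,0,0,0,5,0,0,0,0,0,1,0,0,0,0]
Step 16: insert rru at [1, 10, 13, 35] -> counters=[0,5,0,1,0,3,3,0,1,1,5,0,0,8,0,0,1,1,0,0,0,3,0,0,0,0,0,0,1,0,0,0,0,0,0,6,0,0,0,0,0,1,0,0,0,0]
Step 17: insert org at [3, 8, 9, 35] -> counters=[0,5,0,2,0,3,3,0,2,2,5,0,0,8,0,0,1,1,0,0,0,3,0,0,0,0,0,0,1,0,0,0,0,0,0,7,0,0,0,0,0,1,0,0,0,0]
Step 18: insert g at [16, 17, 28, 41] -> counters=[0,5,0,2,0,3,3,0,2,2,5,0,0,8,0,0,2,2,0,0,0,3,0,0,0,0,0,0,2,0,0,0,0,0,0,7,0,0,0,0,0,2,0,0,0,0]
Step 19: insert rru at [1, 10, 13, 35] -> counters=[0,6,0,2,0,3,3,0,2,2,6,0,0,9,0,0,2,2,0,0,0,3,0,0,0,0,0,0,2,0,0,0,0,0,0,8,0,0,0,0,0,2,0,0,0,0]
Final counters=[0,6,0,2,0,3,3,0,2,2,6,0,0,9,0,0,2,2,0,0,0,3,0,0,0,0,0,0,2,0,0,0,0,0,0,8,0,0,0,0,0,2,0,0,0,0] -> counters[35]=8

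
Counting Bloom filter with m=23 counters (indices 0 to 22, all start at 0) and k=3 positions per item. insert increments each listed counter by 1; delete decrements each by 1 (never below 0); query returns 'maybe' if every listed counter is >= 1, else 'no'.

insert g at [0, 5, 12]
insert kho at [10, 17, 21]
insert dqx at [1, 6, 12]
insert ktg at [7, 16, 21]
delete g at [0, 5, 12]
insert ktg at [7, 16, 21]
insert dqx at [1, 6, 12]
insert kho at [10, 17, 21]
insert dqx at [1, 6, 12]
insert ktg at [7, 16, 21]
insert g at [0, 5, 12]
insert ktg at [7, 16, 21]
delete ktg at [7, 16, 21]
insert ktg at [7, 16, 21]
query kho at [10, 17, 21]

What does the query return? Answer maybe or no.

Answer: maybe

Derivation:
Step 1: insert g at [0, 5, 12] -> counters=[1,0,0,0,0,1,0,0,0,0,0,0,1,0,0,0,0,0,0,0,0,0,0]
Step 2: insert kho at [10, 17, 21] -> counters=[1,0,0,0,0,1,0,0,0,0,1,0,1,0,0,0,0,1,0,0,0,1,0]
Step 3: insert dqx at [1, 6, 12] -> counters=[1,1,0,0,0,1,1,0,0,0,1,0,2,0,0,0,0,1,0,0,0,1,0]
Step 4: insert ktg at [7, 16, 21] -> counters=[1,1,0,0,0,1,1,1,0,0,1,0,2,0,0,0,1,1,0,0,0,2,0]
Step 5: delete g at [0, 5, 12] -> counters=[0,1,0,0,0,0,1,1,0,0,1,0,1,0,0,0,1,1,0,0,0,2,0]
Step 6: insert ktg at [7, 16, 21] -> counters=[0,1,0,0,0,0,1,2,0,0,1,0,1,0,0,0,2,1,0,0,0,3,0]
Step 7: insert dqx at [1, 6, 12] -> counters=[0,2,0,0,0,0,2,2,0,0,1,0,2,0,0,0,2,1,0,0,0,3,0]
Step 8: insert kho at [10, 17, 21] -> counters=[0,2,0,0,0,0,2,2,0,0,2,0,2,0,0,0,2,2,0,0,0,4,0]
Step 9: insert dqx at [1, 6, 12] -> counters=[0,3,0,0,0,0,3,2,0,0,2,0,3,0,0,0,2,2,0,0,0,4,0]
Step 10: insert ktg at [7, 16, 21] -> counters=[0,3,0,0,0,0,3,3,0,0,2,0,3,0,0,0,3,2,0,0,0,5,0]
Step 11: insert g at [0, 5, 12] -> counters=[1,3,0,0,0,1,3,3,0,0,2,0,4,0,0,0,3,2,0,0,0,5,0]
Step 12: insert ktg at [7, 16, 21] -> counters=[1,3,0,0,0,1,3,4,0,0,2,0,4,0,0,0,4,2,0,0,0,6,0]
Step 13: delete ktg at [7, 16, 21] -> counters=[1,3,0,0,0,1,3,3,0,0,2,0,4,0,0,0,3,2,0,0,0,5,0]
Step 14: insert ktg at [7, 16, 21] -> counters=[1,3,0,0,0,1,3,4,0,0,2,0,4,0,0,0,4,2,0,0,0,6,0]
Query kho: check counters[10]=2 counters[17]=2 counters[21]=6 -> maybe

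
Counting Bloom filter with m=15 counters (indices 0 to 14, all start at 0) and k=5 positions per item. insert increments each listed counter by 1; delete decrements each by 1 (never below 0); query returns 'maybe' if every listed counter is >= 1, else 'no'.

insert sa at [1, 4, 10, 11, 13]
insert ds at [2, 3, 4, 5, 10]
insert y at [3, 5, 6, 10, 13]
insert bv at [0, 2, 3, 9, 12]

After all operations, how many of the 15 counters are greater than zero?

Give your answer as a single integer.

Answer: 12

Derivation:
Step 1: insert sa at [1, 4, 10, 11, 13] -> counters=[0,1,0,0,1,0,0,0,0,0,1,1,0,1,0]
Step 2: insert ds at [2, 3, 4, 5, 10] -> counters=[0,1,1,1,2,1,0,0,0,0,2,1,0,1,0]
Step 3: insert y at [3, 5, 6, 10, 13] -> counters=[0,1,1,2,2,2,1,0,0,0,3,1,0,2,0]
Step 4: insert bv at [0, 2, 3, 9, 12] -> counters=[1,1,2,3,2,2,1,0,0,1,3,1,1,2,0]
Final counters=[1,1,2,3,2,2,1,0,0,1,3,1,1,2,0] -> 12 nonzero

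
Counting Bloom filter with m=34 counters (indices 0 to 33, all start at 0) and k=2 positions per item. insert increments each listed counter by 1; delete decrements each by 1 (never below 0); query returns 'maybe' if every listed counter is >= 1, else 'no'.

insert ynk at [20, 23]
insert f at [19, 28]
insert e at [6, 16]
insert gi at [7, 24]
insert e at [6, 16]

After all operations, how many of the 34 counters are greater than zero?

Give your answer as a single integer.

Step 1: insert ynk at [20, 23] -> counters=[0,0,0,0,0,0,0,0,0,0,0,0,0,0,0,0,0,0,0,0,1,0,0,1,0,0,0,0,0,0,0,0,0,0]
Step 2: insert f at [19, 28] -> counters=[0,0,0,0,0,0,0,0,0,0,0,0,0,0,0,0,0,0,0,1,1,0,0,1,0,0,0,0,1,0,0,0,0,0]
Step 3: insert e at [6, 16] -> counters=[0,0,0,0,0,0,1,0,0,0,0,0,0,0,0,0,1,0,0,1,1,0,0,1,0,0,0,0,1,0,0,0,0,0]
Step 4: insert gi at [7, 24] -> counters=[0,0,0,0,0,0,1,1,0,0,0,0,0,0,0,0,1,0,0,1,1,0,0,1,1,0,0,0,1,0,0,0,0,0]
Step 5: insert e at [6, 16] -> counters=[0,0,0,0,0,0,2,1,0,0,0,0,0,0,0,0,2,0,0,1,1,0,0,1,1,0,0,0,1,0,0,0,0,0]
Final counters=[0,0,0,0,0,0,2,1,0,0,0,0,0,0,0,0,2,0,0,1,1,0,0,1,1,0,0,0,1,0,0,0,0,0] -> 8 nonzero

Answer: 8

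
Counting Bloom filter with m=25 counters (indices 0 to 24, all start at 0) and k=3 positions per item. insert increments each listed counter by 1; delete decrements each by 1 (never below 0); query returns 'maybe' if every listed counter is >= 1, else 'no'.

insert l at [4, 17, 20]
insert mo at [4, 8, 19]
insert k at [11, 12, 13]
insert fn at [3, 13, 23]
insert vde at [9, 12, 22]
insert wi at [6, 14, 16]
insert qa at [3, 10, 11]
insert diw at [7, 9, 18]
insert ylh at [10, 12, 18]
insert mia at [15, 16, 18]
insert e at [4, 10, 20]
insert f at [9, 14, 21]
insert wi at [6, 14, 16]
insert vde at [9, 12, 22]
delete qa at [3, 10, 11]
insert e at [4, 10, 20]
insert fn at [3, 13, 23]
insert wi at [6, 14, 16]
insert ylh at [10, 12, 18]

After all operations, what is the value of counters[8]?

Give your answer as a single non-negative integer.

Step 1: insert l at [4, 17, 20] -> counters=[0,0,0,0,1,0,0,0,0,0,0,0,0,0,0,0,0,1,0,0,1,0,0,0,0]
Step 2: insert mo at [4, 8, 19] -> counters=[0,0,0,0,2,0,0,0,1,0,0,0,0,0,0,0,0,1,0,1,1,0,0,0,0]
Step 3: insert k at [11, 12, 13] -> counters=[0,0,0,0,2,0,0,0,1,0,0,1,1,1,0,0,0,1,0,1,1,0,0,0,0]
Step 4: insert fn at [3, 13, 23] -> counters=[0,0,0,1,2,0,0,0,1,0,0,1,1,2,0,0,0,1,0,1,1,0,0,1,0]
Step 5: insert vde at [9, 12, 22] -> counters=[0,0,0,1,2,0,0,0,1,1,0,1,2,2,0,0,0,1,0,1,1,0,1,1,0]
Step 6: insert wi at [6, 14, 16] -> counters=[0,0,0,1,2,0,1,0,1,1,0,1,2,2,1,0,1,1,0,1,1,0,1,1,0]
Step 7: insert qa at [3, 10, 11] -> counters=[0,0,0,2,2,0,1,0,1,1,1,2,2,2,1,0,1,1,0,1,1,0,1,1,0]
Step 8: insert diw at [7, 9, 18] -> counters=[0,0,0,2,2,0,1,1,1,2,1,2,2,2,1,0,1,1,1,1,1,0,1,1,0]
Step 9: insert ylh at [10, 12, 18] -> counters=[0,0,0,2,2,0,1,1,1,2,2,2,3,2,1,0,1,1,2,1,1,0,1,1,0]
Step 10: insert mia at [15, 16, 18] -> counters=[0,0,0,2,2,0,1,1,1,2,2,2,3,2,1,1,2,1,3,1,1,0,1,1,0]
Step 11: insert e at [4, 10, 20] -> counters=[0,0,0,2,3,0,1,1,1,2,3,2,3,2,1,1,2,1,3,1,2,0,1,1,0]
Step 12: insert f at [9, 14, 21] -> counters=[0,0,0,2,3,0,1,1,1,3,3,2,3,2,2,1,2,1,3,1,2,1,1,1,0]
Step 13: insert wi at [6, 14, 16] -> counters=[0,0,0,2,3,0,2,1,1,3,3,2,3,2,3,1,3,1,3,1,2,1,1,1,0]
Step 14: insert vde at [9, 12, 22] -> counters=[0,0,0,2,3,0,2,1,1,4,3,2,4,2,3,1,3,1,3,1,2,1,2,1,0]
Step 15: delete qa at [3, 10, 11] -> counters=[0,0,0,1,3,0,2,1,1,4,2,1,4,2,3,1,3,1,3,1,2,1,2,1,0]
Step 16: insert e at [4, 10, 20] -> counters=[0,0,0,1,4,0,2,1,1,4,3,1,4,2,3,1,3,1,3,1,3,1,2,1,0]
Step 17: insert fn at [3, 13, 23] -> counters=[0,0,0,2,4,0,2,1,1,4,3,1,4,3,3,1,3,1,3,1,3,1,2,2,0]
Step 18: insert wi at [6, 14, 16] -> counters=[0,0,0,2,4,0,3,1,1,4,3,1,4,3,4,1,4,1,3,1,3,1,2,2,0]
Step 19: insert ylh at [10, 12, 18] -> counters=[0,0,0,2,4,0,3,1,1,4,4,1,5,3,4,1,4,1,4,1,3,1,2,2,0]
Final counters=[0,0,0,2,4,0,3,1,1,4,4,1,5,3,4,1,4,1,4,1,3,1,2,2,0] -> counters[8]=1

Answer: 1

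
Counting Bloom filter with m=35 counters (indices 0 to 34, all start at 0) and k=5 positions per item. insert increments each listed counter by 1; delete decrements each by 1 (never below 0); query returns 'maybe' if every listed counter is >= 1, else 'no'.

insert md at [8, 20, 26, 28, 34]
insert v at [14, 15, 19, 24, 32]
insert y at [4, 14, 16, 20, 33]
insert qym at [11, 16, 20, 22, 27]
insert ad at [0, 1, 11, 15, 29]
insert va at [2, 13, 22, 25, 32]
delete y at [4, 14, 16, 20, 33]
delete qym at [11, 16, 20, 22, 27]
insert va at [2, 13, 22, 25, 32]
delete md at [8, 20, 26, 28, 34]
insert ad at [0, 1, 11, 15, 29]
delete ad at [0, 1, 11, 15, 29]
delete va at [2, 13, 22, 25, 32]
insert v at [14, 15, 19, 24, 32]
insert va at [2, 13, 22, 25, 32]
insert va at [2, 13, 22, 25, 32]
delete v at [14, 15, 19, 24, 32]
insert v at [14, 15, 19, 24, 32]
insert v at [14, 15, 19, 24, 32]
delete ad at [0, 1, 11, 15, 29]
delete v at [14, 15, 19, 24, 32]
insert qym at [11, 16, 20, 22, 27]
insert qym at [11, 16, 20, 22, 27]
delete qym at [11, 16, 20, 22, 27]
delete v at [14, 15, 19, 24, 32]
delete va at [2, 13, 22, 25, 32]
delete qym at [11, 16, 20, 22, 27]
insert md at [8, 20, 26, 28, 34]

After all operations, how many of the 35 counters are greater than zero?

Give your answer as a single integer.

Step 1: insert md at [8, 20, 26, 28, 34] -> counters=[0,0,0,0,0,0,0,0,1,0,0,0,0,0,0,0,0,0,0,0,1,0,0,0,0,0,1,0,1,0,0,0,0,0,1]
Step 2: insert v at [14, 15, 19, 24, 32] -> counters=[0,0,0,0,0,0,0,0,1,0,0,0,0,0,1,1,0,0,0,1,1,0,0,0,1,0,1,0,1,0,0,0,1,0,1]
Step 3: insert y at [4, 14, 16, 20, 33] -> counters=[0,0,0,0,1,0,0,0,1,0,0,0,0,0,2,1,1,0,0,1,2,0,0,0,1,0,1,0,1,0,0,0,1,1,1]
Step 4: insert qym at [11, 16, 20, 22, 27] -> counters=[0,0,0,0,1,0,0,0,1,0,0,1,0,0,2,1,2,0,0,1,3,0,1,0,1,0,1,1,1,0,0,0,1,1,1]
Step 5: insert ad at [0, 1, 11, 15, 29] -> counters=[1,1,0,0,1,0,0,0,1,0,0,2,0,0,2,2,2,0,0,1,3,0,1,0,1,0,1,1,1,1,0,0,1,1,1]
Step 6: insert va at [2, 13, 22, 25, 32] -> counters=[1,1,1,0,1,0,0,0,1,0,0,2,0,1,2,2,2,0,0,1,3,0,2,0,1,1,1,1,1,1,0,0,2,1,1]
Step 7: delete y at [4, 14, 16, 20, 33] -> counters=[1,1,1,0,0,0,0,0,1,0,0,2,0,1,1,2,1,0,0,1,2,0,2,0,1,1,1,1,1,1,0,0,2,0,1]
Step 8: delete qym at [11, 16, 20, 22, 27] -> counters=[1,1,1,0,0,0,0,0,1,0,0,1,0,1,1,2,0,0,0,1,1,0,1,0,1,1,1,0,1,1,0,0,2,0,1]
Step 9: insert va at [2, 13, 22, 25, 32] -> counters=[1,1,2,0,0,0,0,0,1,0,0,1,0,2,1,2,0,0,0,1,1,0,2,0,1,2,1,0,1,1,0,0,3,0,1]
Step 10: delete md at [8, 20, 26, 28, 34] -> counters=[1,1,2,0,0,0,0,0,0,0,0,1,0,2,1,2,0,0,0,1,0,0,2,0,1,2,0,0,0,1,0,0,3,0,0]
Step 11: insert ad at [0, 1, 11, 15, 29] -> counters=[2,2,2,0,0,0,0,0,0,0,0,2,0,2,1,3,0,0,0,1,0,0,2,0,1,2,0,0,0,2,0,0,3,0,0]
Step 12: delete ad at [0, 1, 11, 15, 29] -> counters=[1,1,2,0,0,0,0,0,0,0,0,1,0,2,1,2,0,0,0,1,0,0,2,0,1,2,0,0,0,1,0,0,3,0,0]
Step 13: delete va at [2, 13, 22, 25, 32] -> counters=[1,1,1,0,0,0,0,0,0,0,0,1,0,1,1,2,0,0,0,1,0,0,1,0,1,1,0,0,0,1,0,0,2,0,0]
Step 14: insert v at [14, 15, 19, 24, 32] -> counters=[1,1,1,0,0,0,0,0,0,0,0,1,0,1,2,3,0,0,0,2,0,0,1,0,2,1,0,0,0,1,0,0,3,0,0]
Step 15: insert va at [2, 13, 22, 25, 32] -> counters=[1,1,2,0,0,0,0,0,0,0,0,1,0,2,2,3,0,0,0,2,0,0,2,0,2,2,0,0,0,1,0,0,4,0,0]
Step 16: insert va at [2, 13, 22, 25, 32] -> counters=[1,1,3,0,0,0,0,0,0,0,0,1,0,3,2,3,0,0,0,2,0,0,3,0,2,3,0,0,0,1,0,0,5,0,0]
Step 17: delete v at [14, 15, 19, 24, 32] -> counters=[1,1,3,0,0,0,0,0,0,0,0,1,0,3,1,2,0,0,0,1,0,0,3,0,1,3,0,0,0,1,0,0,4,0,0]
Step 18: insert v at [14, 15, 19, 24, 32] -> counters=[1,1,3,0,0,0,0,0,0,0,0,1,0,3,2,3,0,0,0,2,0,0,3,0,2,3,0,0,0,1,0,0,5,0,0]
Step 19: insert v at [14, 15, 19, 24, 32] -> counters=[1,1,3,0,0,0,0,0,0,0,0,1,0,3,3,4,0,0,0,3,0,0,3,0,3,3,0,0,0,1,0,0,6,0,0]
Step 20: delete ad at [0, 1, 11, 15, 29] -> counters=[0,0,3,0,0,0,0,0,0,0,0,0,0,3,3,3,0,0,0,3,0,0,3,0,3,3,0,0,0,0,0,0,6,0,0]
Step 21: delete v at [14, 15, 19, 24, 32] -> counters=[0,0,3,0,0,0,0,0,0,0,0,0,0,3,2,2,0,0,0,2,0,0,3,0,2,3,0,0,0,0,0,0,5,0,0]
Step 22: insert qym at [11, 16, 20, 22, 27] -> counters=[0,0,3,0,0,0,0,0,0,0,0,1,0,3,2,2,1,0,0,2,1,0,4,0,2,3,0,1,0,0,0,0,5,0,0]
Step 23: insert qym at [11, 16, 20, 22, 27] -> counters=[0,0,3,0,0,0,0,0,0,0,0,2,0,3,2,2,2,0,0,2,2,0,5,0,2,3,0,2,0,0,0,0,5,0,0]
Step 24: delete qym at [11, 16, 20, 22, 27] -> counters=[0,0,3,0,0,0,0,0,0,0,0,1,0,3,2,2,1,0,0,2,1,0,4,0,2,3,0,1,0,0,0,0,5,0,0]
Step 25: delete v at [14, 15, 19, 24, 32] -> counters=[0,0,3,0,0,0,0,0,0,0,0,1,0,3,1,1,1,0,0,1,1,0,4,0,1,3,0,1,0,0,0,0,4,0,0]
Step 26: delete va at [2, 13, 22, 25, 32] -> counters=[0,0,2,0,0,0,0,0,0,0,0,1,0,2,1,1,1,0,0,1,1,0,3,0,1,2,0,1,0,0,0,0,3,0,0]
Step 27: delete qym at [11, 16, 20, 22, 27] -> counters=[0,0,2,0,0,0,0,0,0,0,0,0,0,2,1,1,0,0,0,1,0,0,2,0,1,2,0,0,0,0,0,0,3,0,0]
Step 28: insert md at [8, 20, 26, 28, 34] -> counters=[0,0,2,0,0,0,0,0,1,0,0,0,0,2,1,1,0,0,0,1,1,0,2,0,1,2,1,0,1,0,0,0,3,0,1]
Final counters=[0,0,2,0,0,0,0,0,1,0,0,0,0,2,1,1,0,0,0,1,1,0,2,0,1,2,1,0,1,0,0,0,3,0,1] -> 14 nonzero

Answer: 14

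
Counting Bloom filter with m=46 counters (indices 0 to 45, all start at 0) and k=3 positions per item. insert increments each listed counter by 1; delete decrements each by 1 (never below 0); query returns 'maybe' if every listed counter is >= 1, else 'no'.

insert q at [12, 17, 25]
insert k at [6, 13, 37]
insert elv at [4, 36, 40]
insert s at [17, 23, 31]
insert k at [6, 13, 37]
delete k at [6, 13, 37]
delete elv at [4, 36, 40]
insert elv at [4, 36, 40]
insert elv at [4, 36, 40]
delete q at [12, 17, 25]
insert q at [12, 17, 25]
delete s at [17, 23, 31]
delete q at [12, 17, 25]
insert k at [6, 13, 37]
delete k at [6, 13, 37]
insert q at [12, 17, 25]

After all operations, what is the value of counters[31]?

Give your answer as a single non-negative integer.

Step 1: insert q at [12, 17, 25] -> counters=[0,0,0,0,0,0,0,0,0,0,0,0,1,0,0,0,0,1,0,0,0,0,0,0,0,1,0,0,0,0,0,0,0,0,0,0,0,0,0,0,0,0,0,0,0,0]
Step 2: insert k at [6, 13, 37] -> counters=[0,0,0,0,0,0,1,0,0,0,0,0,1,1,0,0,0,1,0,0,0,0,0,0,0,1,0,0,0,0,0,0,0,0,0,0,0,1,0,0,0,0,0,0,0,0]
Step 3: insert elv at [4, 36, 40] -> counters=[0,0,0,0,1,0,1,0,0,0,0,0,1,1,0,0,0,1,0,0,0,0,0,0,0,1,0,0,0,0,0,0,0,0,0,0,1,1,0,0,1,0,0,0,0,0]
Step 4: insert s at [17, 23, 31] -> counters=[0,0,0,0,1,0,1,0,0,0,0,0,1,1,0,0,0,2,0,0,0,0,0,1,0,1,0,0,0,0,0,1,0,0,0,0,1,1,0,0,1,0,0,0,0,0]
Step 5: insert k at [6, 13, 37] -> counters=[0,0,0,0,1,0,2,0,0,0,0,0,1,2,0,0,0,2,0,0,0,0,0,1,0,1,0,0,0,0,0,1,0,0,0,0,1,2,0,0,1,0,0,0,0,0]
Step 6: delete k at [6, 13, 37] -> counters=[0,0,0,0,1,0,1,0,0,0,0,0,1,1,0,0,0,2,0,0,0,0,0,1,0,1,0,0,0,0,0,1,0,0,0,0,1,1,0,0,1,0,0,0,0,0]
Step 7: delete elv at [4, 36, 40] -> counters=[0,0,0,0,0,0,1,0,0,0,0,0,1,1,0,0,0,2,0,0,0,0,0,1,0,1,0,0,0,0,0,1,0,0,0,0,0,1,0,0,0,0,0,0,0,0]
Step 8: insert elv at [4, 36, 40] -> counters=[0,0,0,0,1,0,1,0,0,0,0,0,1,1,0,0,0,2,0,0,0,0,0,1,0,1,0,0,0,0,0,1,0,0,0,0,1,1,0,0,1,0,0,0,0,0]
Step 9: insert elv at [4, 36, 40] -> counters=[0,0,0,0,2,0,1,0,0,0,0,0,1,1,0,0,0,2,0,0,0,0,0,1,0,1,0,0,0,0,0,1,0,0,0,0,2,1,0,0,2,0,0,0,0,0]
Step 10: delete q at [12, 17, 25] -> counters=[0,0,0,0,2,0,1,0,0,0,0,0,0,1,0,0,0,1,0,0,0,0,0,1,0,0,0,0,0,0,0,1,0,0,0,0,2,1,0,0,2,0,0,0,0,0]
Step 11: insert q at [12, 17, 25] -> counters=[0,0,0,0,2,0,1,0,0,0,0,0,1,1,0,0,0,2,0,0,0,0,0,1,0,1,0,0,0,0,0,1,0,0,0,0,2,1,0,0,2,0,0,0,0,0]
Step 12: delete s at [17, 23, 31] -> counters=[0,0,0,0,2,0,1,0,0,0,0,0,1,1,0,0,0,1,0,0,0,0,0,0,0,1,0,0,0,0,0,0,0,0,0,0,2,1,0,0,2,0,0,0,0,0]
Step 13: delete q at [12, 17, 25] -> counters=[0,0,0,0,2,0,1,0,0,0,0,0,0,1,0,0,0,0,0,0,0,0,0,0,0,0,0,0,0,0,0,0,0,0,0,0,2,1,0,0,2,0,0,0,0,0]
Step 14: insert k at [6, 13, 37] -> counters=[0,0,0,0,2,0,2,0,0,0,0,0,0,2,0,0,0,0,0,0,0,0,0,0,0,0,0,0,0,0,0,0,0,0,0,0,2,2,0,0,2,0,0,0,0,0]
Step 15: delete k at [6, 13, 37] -> counters=[0,0,0,0,2,0,1,0,0,0,0,0,0,1,0,0,0,0,0,0,0,0,0,0,0,0,0,0,0,0,0,0,0,0,0,0,2,1,0,0,2,0,0,0,0,0]
Step 16: insert q at [12, 17, 25] -> counters=[0,0,0,0,2,0,1,0,0,0,0,0,1,1,0,0,0,1,0,0,0,0,0,0,0,1,0,0,0,0,0,0,0,0,0,0,2,1,0,0,2,0,0,0,0,0]
Final counters=[0,0,0,0,2,0,1,0,0,0,0,0,1,1,0,0,0,1,0,0,0,0,0,0,0,1,0,0,0,0,0,0,0,0,0,0,2,1,0,0,2,0,0,0,0,0] -> counters[31]=0

Answer: 0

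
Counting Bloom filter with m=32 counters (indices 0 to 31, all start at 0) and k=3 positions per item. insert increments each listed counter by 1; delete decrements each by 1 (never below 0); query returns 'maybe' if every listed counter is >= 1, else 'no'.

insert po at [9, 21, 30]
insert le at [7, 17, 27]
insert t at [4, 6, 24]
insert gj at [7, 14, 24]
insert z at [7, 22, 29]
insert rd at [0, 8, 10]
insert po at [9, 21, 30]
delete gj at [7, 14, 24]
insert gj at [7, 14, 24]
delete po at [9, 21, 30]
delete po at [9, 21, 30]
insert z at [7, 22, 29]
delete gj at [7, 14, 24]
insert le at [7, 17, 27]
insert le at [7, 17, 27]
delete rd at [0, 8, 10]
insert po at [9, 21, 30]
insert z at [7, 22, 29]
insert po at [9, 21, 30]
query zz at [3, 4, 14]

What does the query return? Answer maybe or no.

Answer: no

Derivation:
Step 1: insert po at [9, 21, 30] -> counters=[0,0,0,0,0,0,0,0,0,1,0,0,0,0,0,0,0,0,0,0,0,1,0,0,0,0,0,0,0,0,1,0]
Step 2: insert le at [7, 17, 27] -> counters=[0,0,0,0,0,0,0,1,0,1,0,0,0,0,0,0,0,1,0,0,0,1,0,0,0,0,0,1,0,0,1,0]
Step 3: insert t at [4, 6, 24] -> counters=[0,0,0,0,1,0,1,1,0,1,0,0,0,0,0,0,0,1,0,0,0,1,0,0,1,0,0,1,0,0,1,0]
Step 4: insert gj at [7, 14, 24] -> counters=[0,0,0,0,1,0,1,2,0,1,0,0,0,0,1,0,0,1,0,0,0,1,0,0,2,0,0,1,0,0,1,0]
Step 5: insert z at [7, 22, 29] -> counters=[0,0,0,0,1,0,1,3,0,1,0,0,0,0,1,0,0,1,0,0,0,1,1,0,2,0,0,1,0,1,1,0]
Step 6: insert rd at [0, 8, 10] -> counters=[1,0,0,0,1,0,1,3,1,1,1,0,0,0,1,0,0,1,0,0,0,1,1,0,2,0,0,1,0,1,1,0]
Step 7: insert po at [9, 21, 30] -> counters=[1,0,0,0,1,0,1,3,1,2,1,0,0,0,1,0,0,1,0,0,0,2,1,0,2,0,0,1,0,1,2,0]
Step 8: delete gj at [7, 14, 24] -> counters=[1,0,0,0,1,0,1,2,1,2,1,0,0,0,0,0,0,1,0,0,0,2,1,0,1,0,0,1,0,1,2,0]
Step 9: insert gj at [7, 14, 24] -> counters=[1,0,0,0,1,0,1,3,1,2,1,0,0,0,1,0,0,1,0,0,0,2,1,0,2,0,0,1,0,1,2,0]
Step 10: delete po at [9, 21, 30] -> counters=[1,0,0,0,1,0,1,3,1,1,1,0,0,0,1,0,0,1,0,0,0,1,1,0,2,0,0,1,0,1,1,0]
Step 11: delete po at [9, 21, 30] -> counters=[1,0,0,0,1,0,1,3,1,0,1,0,0,0,1,0,0,1,0,0,0,0,1,0,2,0,0,1,0,1,0,0]
Step 12: insert z at [7, 22, 29] -> counters=[1,0,0,0,1,0,1,4,1,0,1,0,0,0,1,0,0,1,0,0,0,0,2,0,2,0,0,1,0,2,0,0]
Step 13: delete gj at [7, 14, 24] -> counters=[1,0,0,0,1,0,1,3,1,0,1,0,0,0,0,0,0,1,0,0,0,0,2,0,1,0,0,1,0,2,0,0]
Step 14: insert le at [7, 17, 27] -> counters=[1,0,0,0,1,0,1,4,1,0,1,0,0,0,0,0,0,2,0,0,0,0,2,0,1,0,0,2,0,2,0,0]
Step 15: insert le at [7, 17, 27] -> counters=[1,0,0,0,1,0,1,5,1,0,1,0,0,0,0,0,0,3,0,0,0,0,2,0,1,0,0,3,0,2,0,0]
Step 16: delete rd at [0, 8, 10] -> counters=[0,0,0,0,1,0,1,5,0,0,0,0,0,0,0,0,0,3,0,0,0,0,2,0,1,0,0,3,0,2,0,0]
Step 17: insert po at [9, 21, 30] -> counters=[0,0,0,0,1,0,1,5,0,1,0,0,0,0,0,0,0,3,0,0,0,1,2,0,1,0,0,3,0,2,1,0]
Step 18: insert z at [7, 22, 29] -> counters=[0,0,0,0,1,0,1,6,0,1,0,0,0,0,0,0,0,3,0,0,0,1,3,0,1,0,0,3,0,3,1,0]
Step 19: insert po at [9, 21, 30] -> counters=[0,0,0,0,1,0,1,6,0,2,0,0,0,0,0,0,0,3,0,0,0,2,3,0,1,0,0,3,0,3,2,0]
Query zz: check counters[3]=0 counters[4]=1 counters[14]=0 -> no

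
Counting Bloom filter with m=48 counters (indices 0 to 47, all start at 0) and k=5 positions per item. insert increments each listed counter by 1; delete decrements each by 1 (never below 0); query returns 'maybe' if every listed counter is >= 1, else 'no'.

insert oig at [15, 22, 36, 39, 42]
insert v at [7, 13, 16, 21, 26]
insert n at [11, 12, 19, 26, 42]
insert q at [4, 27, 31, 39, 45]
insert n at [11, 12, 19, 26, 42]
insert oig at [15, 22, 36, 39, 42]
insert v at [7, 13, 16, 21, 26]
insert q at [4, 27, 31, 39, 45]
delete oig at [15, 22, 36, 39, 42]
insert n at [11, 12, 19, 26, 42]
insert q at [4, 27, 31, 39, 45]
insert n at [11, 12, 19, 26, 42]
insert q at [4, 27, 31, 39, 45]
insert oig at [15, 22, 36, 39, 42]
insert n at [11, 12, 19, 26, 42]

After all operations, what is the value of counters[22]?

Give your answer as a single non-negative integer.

Answer: 2

Derivation:
Step 1: insert oig at [15, 22, 36, 39, 42] -> counters=[0,0,0,0,0,0,0,0,0,0,0,0,0,0,0,1,0,0,0,0,0,0,1,0,0,0,0,0,0,0,0,0,0,0,0,0,1,0,0,1,0,0,1,0,0,0,0,0]
Step 2: insert v at [7, 13, 16, 21, 26] -> counters=[0,0,0,0,0,0,0,1,0,0,0,0,0,1,0,1,1,0,0,0,0,1,1,0,0,0,1,0,0,0,0,0,0,0,0,0,1,0,0,1,0,0,1,0,0,0,0,0]
Step 3: insert n at [11, 12, 19, 26, 42] -> counters=[0,0,0,0,0,0,0,1,0,0,0,1,1,1,0,1,1,0,0,1,0,1,1,0,0,0,2,0,0,0,0,0,0,0,0,0,1,0,0,1,0,0,2,0,0,0,0,0]
Step 4: insert q at [4, 27, 31, 39, 45] -> counters=[0,0,0,0,1,0,0,1,0,0,0,1,1,1,0,1,1,0,0,1,0,1,1,0,0,0,2,1,0,0,0,1,0,0,0,0,1,0,0,2,0,0,2,0,0,1,0,0]
Step 5: insert n at [11, 12, 19, 26, 42] -> counters=[0,0,0,0,1,0,0,1,0,0,0,2,2,1,0,1,1,0,0,2,0,1,1,0,0,0,3,1,0,0,0,1,0,0,0,0,1,0,0,2,0,0,3,0,0,1,0,0]
Step 6: insert oig at [15, 22, 36, 39, 42] -> counters=[0,0,0,0,1,0,0,1,0,0,0,2,2,1,0,2,1,0,0,2,0,1,2,0,0,0,3,1,0,0,0,1,0,0,0,0,2,0,0,3,0,0,4,0,0,1,0,0]
Step 7: insert v at [7, 13, 16, 21, 26] -> counters=[0,0,0,0,1,0,0,2,0,0,0,2,2,2,0,2,2,0,0,2,0,2,2,0,0,0,4,1,0,0,0,1,0,0,0,0,2,0,0,3,0,0,4,0,0,1,0,0]
Step 8: insert q at [4, 27, 31, 39, 45] -> counters=[0,0,0,0,2,0,0,2,0,0,0,2,2,2,0,2,2,0,0,2,0,2,2,0,0,0,4,2,0,0,0,2,0,0,0,0,2,0,0,4,0,0,4,0,0,2,0,0]
Step 9: delete oig at [15, 22, 36, 39, 42] -> counters=[0,0,0,0,2,0,0,2,0,0,0,2,2,2,0,1,2,0,0,2,0,2,1,0,0,0,4,2,0,0,0,2,0,0,0,0,1,0,0,3,0,0,3,0,0,2,0,0]
Step 10: insert n at [11, 12, 19, 26, 42] -> counters=[0,0,0,0,2,0,0,2,0,0,0,3,3,2,0,1,2,0,0,3,0,2,1,0,0,0,5,2,0,0,0,2,0,0,0,0,1,0,0,3,0,0,4,0,0,2,0,0]
Step 11: insert q at [4, 27, 31, 39, 45] -> counters=[0,0,0,0,3,0,0,2,0,0,0,3,3,2,0,1,2,0,0,3,0,2,1,0,0,0,5,3,0,0,0,3,0,0,0,0,1,0,0,4,0,0,4,0,0,3,0,0]
Step 12: insert n at [11, 12, 19, 26, 42] -> counters=[0,0,0,0,3,0,0,2,0,0,0,4,4,2,0,1,2,0,0,4,0,2,1,0,0,0,6,3,0,0,0,3,0,0,0,0,1,0,0,4,0,0,5,0,0,3,0,0]
Step 13: insert q at [4, 27, 31, 39, 45] -> counters=[0,0,0,0,4,0,0,2,0,0,0,4,4,2,0,1,2,0,0,4,0,2,1,0,0,0,6,4,0,0,0,4,0,0,0,0,1,0,0,5,0,0,5,0,0,4,0,0]
Step 14: insert oig at [15, 22, 36, 39, 42] -> counters=[0,0,0,0,4,0,0,2,0,0,0,4,4,2,0,2,2,0,0,4,0,2,2,0,0,0,6,4,0,0,0,4,0,0,0,0,2,0,0,6,0,0,6,0,0,4,0,0]
Step 15: insert n at [11, 12, 19, 26, 42] -> counters=[0,0,0,0,4,0,0,2,0,0,0,5,5,2,0,2,2,0,0,5,0,2,2,0,0,0,7,4,0,0,0,4,0,0,0,0,2,0,0,6,0,0,7,0,0,4,0,0]
Final counters=[0,0,0,0,4,0,0,2,0,0,0,5,5,2,0,2,2,0,0,5,0,2,2,0,0,0,7,4,0,0,0,4,0,0,0,0,2,0,0,6,0,0,7,0,0,4,0,0] -> counters[22]=2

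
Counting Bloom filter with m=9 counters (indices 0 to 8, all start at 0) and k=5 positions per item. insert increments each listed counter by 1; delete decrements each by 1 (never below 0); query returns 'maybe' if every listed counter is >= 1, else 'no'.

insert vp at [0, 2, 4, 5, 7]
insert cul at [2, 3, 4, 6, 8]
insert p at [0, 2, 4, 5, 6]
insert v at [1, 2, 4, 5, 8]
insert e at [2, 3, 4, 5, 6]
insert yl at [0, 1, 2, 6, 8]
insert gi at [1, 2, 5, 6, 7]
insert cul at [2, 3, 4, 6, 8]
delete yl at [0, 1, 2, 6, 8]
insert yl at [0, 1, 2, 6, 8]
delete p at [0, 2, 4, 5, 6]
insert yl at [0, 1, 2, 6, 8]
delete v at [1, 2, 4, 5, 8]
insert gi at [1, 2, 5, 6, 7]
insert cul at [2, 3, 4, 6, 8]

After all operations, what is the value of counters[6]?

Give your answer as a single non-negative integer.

Answer: 8

Derivation:
Step 1: insert vp at [0, 2, 4, 5, 7] -> counters=[1,0,1,0,1,1,0,1,0]
Step 2: insert cul at [2, 3, 4, 6, 8] -> counters=[1,0,2,1,2,1,1,1,1]
Step 3: insert p at [0, 2, 4, 5, 6] -> counters=[2,0,3,1,3,2,2,1,1]
Step 4: insert v at [1, 2, 4, 5, 8] -> counters=[2,1,4,1,4,3,2,1,2]
Step 5: insert e at [2, 3, 4, 5, 6] -> counters=[2,1,5,2,5,4,3,1,2]
Step 6: insert yl at [0, 1, 2, 6, 8] -> counters=[3,2,6,2,5,4,4,1,3]
Step 7: insert gi at [1, 2, 5, 6, 7] -> counters=[3,3,7,2,5,5,5,2,3]
Step 8: insert cul at [2, 3, 4, 6, 8] -> counters=[3,3,8,3,6,5,6,2,4]
Step 9: delete yl at [0, 1, 2, 6, 8] -> counters=[2,2,7,3,6,5,5,2,3]
Step 10: insert yl at [0, 1, 2, 6, 8] -> counters=[3,3,8,3,6,5,6,2,4]
Step 11: delete p at [0, 2, 4, 5, 6] -> counters=[2,3,7,3,5,4,5,2,4]
Step 12: insert yl at [0, 1, 2, 6, 8] -> counters=[3,4,8,3,5,4,6,2,5]
Step 13: delete v at [1, 2, 4, 5, 8] -> counters=[3,3,7,3,4,3,6,2,4]
Step 14: insert gi at [1, 2, 5, 6, 7] -> counters=[3,4,8,3,4,4,7,3,4]
Step 15: insert cul at [2, 3, 4, 6, 8] -> counters=[3,4,9,4,5,4,8,3,5]
Final counters=[3,4,9,4,5,4,8,3,5] -> counters[6]=8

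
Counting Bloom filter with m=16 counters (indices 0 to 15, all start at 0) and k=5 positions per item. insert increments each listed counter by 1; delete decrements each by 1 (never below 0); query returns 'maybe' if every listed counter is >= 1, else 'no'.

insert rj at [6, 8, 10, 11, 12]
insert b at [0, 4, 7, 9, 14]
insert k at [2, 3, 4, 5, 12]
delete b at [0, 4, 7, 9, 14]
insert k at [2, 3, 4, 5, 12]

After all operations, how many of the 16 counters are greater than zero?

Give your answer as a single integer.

Answer: 9

Derivation:
Step 1: insert rj at [6, 8, 10, 11, 12] -> counters=[0,0,0,0,0,0,1,0,1,0,1,1,1,0,0,0]
Step 2: insert b at [0, 4, 7, 9, 14] -> counters=[1,0,0,0,1,0,1,1,1,1,1,1,1,0,1,0]
Step 3: insert k at [2, 3, 4, 5, 12] -> counters=[1,0,1,1,2,1,1,1,1,1,1,1,2,0,1,0]
Step 4: delete b at [0, 4, 7, 9, 14] -> counters=[0,0,1,1,1,1,1,0,1,0,1,1,2,0,0,0]
Step 5: insert k at [2, 3, 4, 5, 12] -> counters=[0,0,2,2,2,2,1,0,1,0,1,1,3,0,0,0]
Final counters=[0,0,2,2,2,2,1,0,1,0,1,1,3,0,0,0] -> 9 nonzero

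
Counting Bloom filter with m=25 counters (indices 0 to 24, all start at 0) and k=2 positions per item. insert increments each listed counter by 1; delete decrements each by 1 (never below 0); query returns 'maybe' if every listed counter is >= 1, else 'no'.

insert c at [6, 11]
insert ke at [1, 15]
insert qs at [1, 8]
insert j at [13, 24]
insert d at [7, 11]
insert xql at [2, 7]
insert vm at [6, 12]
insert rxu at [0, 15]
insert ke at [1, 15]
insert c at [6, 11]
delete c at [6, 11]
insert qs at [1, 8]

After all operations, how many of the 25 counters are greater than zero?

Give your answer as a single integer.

Answer: 11

Derivation:
Step 1: insert c at [6, 11] -> counters=[0,0,0,0,0,0,1,0,0,0,0,1,0,0,0,0,0,0,0,0,0,0,0,0,0]
Step 2: insert ke at [1, 15] -> counters=[0,1,0,0,0,0,1,0,0,0,0,1,0,0,0,1,0,0,0,0,0,0,0,0,0]
Step 3: insert qs at [1, 8] -> counters=[0,2,0,0,0,0,1,0,1,0,0,1,0,0,0,1,0,0,0,0,0,0,0,0,0]
Step 4: insert j at [13, 24] -> counters=[0,2,0,0,0,0,1,0,1,0,0,1,0,1,0,1,0,0,0,0,0,0,0,0,1]
Step 5: insert d at [7, 11] -> counters=[0,2,0,0,0,0,1,1,1,0,0,2,0,1,0,1,0,0,0,0,0,0,0,0,1]
Step 6: insert xql at [2, 7] -> counters=[0,2,1,0,0,0,1,2,1,0,0,2,0,1,0,1,0,0,0,0,0,0,0,0,1]
Step 7: insert vm at [6, 12] -> counters=[0,2,1,0,0,0,2,2,1,0,0,2,1,1,0,1,0,0,0,0,0,0,0,0,1]
Step 8: insert rxu at [0, 15] -> counters=[1,2,1,0,0,0,2,2,1,0,0,2,1,1,0,2,0,0,0,0,0,0,0,0,1]
Step 9: insert ke at [1, 15] -> counters=[1,3,1,0,0,0,2,2,1,0,0,2,1,1,0,3,0,0,0,0,0,0,0,0,1]
Step 10: insert c at [6, 11] -> counters=[1,3,1,0,0,0,3,2,1,0,0,3,1,1,0,3,0,0,0,0,0,0,0,0,1]
Step 11: delete c at [6, 11] -> counters=[1,3,1,0,0,0,2,2,1,0,0,2,1,1,0,3,0,0,0,0,0,0,0,0,1]
Step 12: insert qs at [1, 8] -> counters=[1,4,1,0,0,0,2,2,2,0,0,2,1,1,0,3,0,0,0,0,0,0,0,0,1]
Final counters=[1,4,1,0,0,0,2,2,2,0,0,2,1,1,0,3,0,0,0,0,0,0,0,0,1] -> 11 nonzero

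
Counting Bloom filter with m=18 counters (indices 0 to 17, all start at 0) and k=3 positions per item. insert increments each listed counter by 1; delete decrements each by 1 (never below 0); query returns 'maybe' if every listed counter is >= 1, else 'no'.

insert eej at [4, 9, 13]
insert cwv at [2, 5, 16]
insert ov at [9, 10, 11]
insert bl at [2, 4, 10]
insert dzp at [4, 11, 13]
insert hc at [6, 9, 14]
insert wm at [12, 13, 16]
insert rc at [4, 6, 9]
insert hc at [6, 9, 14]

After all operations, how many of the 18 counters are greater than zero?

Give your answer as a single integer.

Answer: 11

Derivation:
Step 1: insert eej at [4, 9, 13] -> counters=[0,0,0,0,1,0,0,0,0,1,0,0,0,1,0,0,0,0]
Step 2: insert cwv at [2, 5, 16] -> counters=[0,0,1,0,1,1,0,0,0,1,0,0,0,1,0,0,1,0]
Step 3: insert ov at [9, 10, 11] -> counters=[0,0,1,0,1,1,0,0,0,2,1,1,0,1,0,0,1,0]
Step 4: insert bl at [2, 4, 10] -> counters=[0,0,2,0,2,1,0,0,0,2,2,1,0,1,0,0,1,0]
Step 5: insert dzp at [4, 11, 13] -> counters=[0,0,2,0,3,1,0,0,0,2,2,2,0,2,0,0,1,0]
Step 6: insert hc at [6, 9, 14] -> counters=[0,0,2,0,3,1,1,0,0,3,2,2,0,2,1,0,1,0]
Step 7: insert wm at [12, 13, 16] -> counters=[0,0,2,0,3,1,1,0,0,3,2,2,1,3,1,0,2,0]
Step 8: insert rc at [4, 6, 9] -> counters=[0,0,2,0,4,1,2,0,0,4,2,2,1,3,1,0,2,0]
Step 9: insert hc at [6, 9, 14] -> counters=[0,0,2,0,4,1,3,0,0,5,2,2,1,3,2,0,2,0]
Final counters=[0,0,2,0,4,1,3,0,0,5,2,2,1,3,2,0,2,0] -> 11 nonzero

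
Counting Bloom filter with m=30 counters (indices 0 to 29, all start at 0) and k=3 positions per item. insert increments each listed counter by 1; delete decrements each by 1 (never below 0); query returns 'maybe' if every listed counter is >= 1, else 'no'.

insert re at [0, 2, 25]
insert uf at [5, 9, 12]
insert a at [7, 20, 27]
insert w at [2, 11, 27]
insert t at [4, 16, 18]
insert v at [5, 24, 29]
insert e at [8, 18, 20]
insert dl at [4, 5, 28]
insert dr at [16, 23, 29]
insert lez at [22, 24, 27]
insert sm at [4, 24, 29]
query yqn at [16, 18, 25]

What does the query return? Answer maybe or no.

Step 1: insert re at [0, 2, 25] -> counters=[1,0,1,0,0,0,0,0,0,0,0,0,0,0,0,0,0,0,0,0,0,0,0,0,0,1,0,0,0,0]
Step 2: insert uf at [5, 9, 12] -> counters=[1,0,1,0,0,1,0,0,0,1,0,0,1,0,0,0,0,0,0,0,0,0,0,0,0,1,0,0,0,0]
Step 3: insert a at [7, 20, 27] -> counters=[1,0,1,0,0,1,0,1,0,1,0,0,1,0,0,0,0,0,0,0,1,0,0,0,0,1,0,1,0,0]
Step 4: insert w at [2, 11, 27] -> counters=[1,0,2,0,0,1,0,1,0,1,0,1,1,0,0,0,0,0,0,0,1,0,0,0,0,1,0,2,0,0]
Step 5: insert t at [4, 16, 18] -> counters=[1,0,2,0,1,1,0,1,0,1,0,1,1,0,0,0,1,0,1,0,1,0,0,0,0,1,0,2,0,0]
Step 6: insert v at [5, 24, 29] -> counters=[1,0,2,0,1,2,0,1,0,1,0,1,1,0,0,0,1,0,1,0,1,0,0,0,1,1,0,2,0,1]
Step 7: insert e at [8, 18, 20] -> counters=[1,0,2,0,1,2,0,1,1,1,0,1,1,0,0,0,1,0,2,0,2,0,0,0,1,1,0,2,0,1]
Step 8: insert dl at [4, 5, 28] -> counters=[1,0,2,0,2,3,0,1,1,1,0,1,1,0,0,0,1,0,2,0,2,0,0,0,1,1,0,2,1,1]
Step 9: insert dr at [16, 23, 29] -> counters=[1,0,2,0,2,3,0,1,1,1,0,1,1,0,0,0,2,0,2,0,2,0,0,1,1,1,0,2,1,2]
Step 10: insert lez at [22, 24, 27] -> counters=[1,0,2,0,2,3,0,1,1,1,0,1,1,0,0,0,2,0,2,0,2,0,1,1,2,1,0,3,1,2]
Step 11: insert sm at [4, 24, 29] -> counters=[1,0,2,0,3,3,0,1,1,1,0,1,1,0,0,0,2,0,2,0,2,0,1,1,3,1,0,3,1,3]
Query yqn: check counters[16]=2 counters[18]=2 counters[25]=1 -> maybe

Answer: maybe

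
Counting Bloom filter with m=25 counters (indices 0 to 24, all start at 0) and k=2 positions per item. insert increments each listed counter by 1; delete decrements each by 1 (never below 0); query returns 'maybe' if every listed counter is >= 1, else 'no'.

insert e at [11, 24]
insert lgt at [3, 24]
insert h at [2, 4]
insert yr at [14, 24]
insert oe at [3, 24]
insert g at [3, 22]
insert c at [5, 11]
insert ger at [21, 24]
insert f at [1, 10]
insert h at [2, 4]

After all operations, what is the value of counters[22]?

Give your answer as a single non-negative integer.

Step 1: insert e at [11, 24] -> counters=[0,0,0,0,0,0,0,0,0,0,0,1,0,0,0,0,0,0,0,0,0,0,0,0,1]
Step 2: insert lgt at [3, 24] -> counters=[0,0,0,1,0,0,0,0,0,0,0,1,0,0,0,0,0,0,0,0,0,0,0,0,2]
Step 3: insert h at [2, 4] -> counters=[0,0,1,1,1,0,0,0,0,0,0,1,0,0,0,0,0,0,0,0,0,0,0,0,2]
Step 4: insert yr at [14, 24] -> counters=[0,0,1,1,1,0,0,0,0,0,0,1,0,0,1,0,0,0,0,0,0,0,0,0,3]
Step 5: insert oe at [3, 24] -> counters=[0,0,1,2,1,0,0,0,0,0,0,1,0,0,1,0,0,0,0,0,0,0,0,0,4]
Step 6: insert g at [3, 22] -> counters=[0,0,1,3,1,0,0,0,0,0,0,1,0,0,1,0,0,0,0,0,0,0,1,0,4]
Step 7: insert c at [5, 11] -> counters=[0,0,1,3,1,1,0,0,0,0,0,2,0,0,1,0,0,0,0,0,0,0,1,0,4]
Step 8: insert ger at [21, 24] -> counters=[0,0,1,3,1,1,0,0,0,0,0,2,0,0,1,0,0,0,0,0,0,1,1,0,5]
Step 9: insert f at [1, 10] -> counters=[0,1,1,3,1,1,0,0,0,0,1,2,0,0,1,0,0,0,0,0,0,1,1,0,5]
Step 10: insert h at [2, 4] -> counters=[0,1,2,3,2,1,0,0,0,0,1,2,0,0,1,0,0,0,0,0,0,1,1,0,5]
Final counters=[0,1,2,3,2,1,0,0,0,0,1,2,0,0,1,0,0,0,0,0,0,1,1,0,5] -> counters[22]=1

Answer: 1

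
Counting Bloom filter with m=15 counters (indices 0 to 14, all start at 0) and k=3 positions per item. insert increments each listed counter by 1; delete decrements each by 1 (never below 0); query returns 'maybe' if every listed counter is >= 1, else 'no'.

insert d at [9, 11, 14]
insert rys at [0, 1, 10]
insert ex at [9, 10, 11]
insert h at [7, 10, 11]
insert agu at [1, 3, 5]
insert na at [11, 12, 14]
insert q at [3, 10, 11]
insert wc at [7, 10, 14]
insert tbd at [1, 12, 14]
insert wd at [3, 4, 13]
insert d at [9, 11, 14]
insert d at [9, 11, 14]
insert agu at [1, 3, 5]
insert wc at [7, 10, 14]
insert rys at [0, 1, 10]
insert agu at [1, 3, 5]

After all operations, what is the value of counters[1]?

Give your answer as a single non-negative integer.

Answer: 6

Derivation:
Step 1: insert d at [9, 11, 14] -> counters=[0,0,0,0,0,0,0,0,0,1,0,1,0,0,1]
Step 2: insert rys at [0, 1, 10] -> counters=[1,1,0,0,0,0,0,0,0,1,1,1,0,0,1]
Step 3: insert ex at [9, 10, 11] -> counters=[1,1,0,0,0,0,0,0,0,2,2,2,0,0,1]
Step 4: insert h at [7, 10, 11] -> counters=[1,1,0,0,0,0,0,1,0,2,3,3,0,0,1]
Step 5: insert agu at [1, 3, 5] -> counters=[1,2,0,1,0,1,0,1,0,2,3,3,0,0,1]
Step 6: insert na at [11, 12, 14] -> counters=[1,2,0,1,0,1,0,1,0,2,3,4,1,0,2]
Step 7: insert q at [3, 10, 11] -> counters=[1,2,0,2,0,1,0,1,0,2,4,5,1,0,2]
Step 8: insert wc at [7, 10, 14] -> counters=[1,2,0,2,0,1,0,2,0,2,5,5,1,0,3]
Step 9: insert tbd at [1, 12, 14] -> counters=[1,3,0,2,0,1,0,2,0,2,5,5,2,0,4]
Step 10: insert wd at [3, 4, 13] -> counters=[1,3,0,3,1,1,0,2,0,2,5,5,2,1,4]
Step 11: insert d at [9, 11, 14] -> counters=[1,3,0,3,1,1,0,2,0,3,5,6,2,1,5]
Step 12: insert d at [9, 11, 14] -> counters=[1,3,0,3,1,1,0,2,0,4,5,7,2,1,6]
Step 13: insert agu at [1, 3, 5] -> counters=[1,4,0,4,1,2,0,2,0,4,5,7,2,1,6]
Step 14: insert wc at [7, 10, 14] -> counters=[1,4,0,4,1,2,0,3,0,4,6,7,2,1,7]
Step 15: insert rys at [0, 1, 10] -> counters=[2,5,0,4,1,2,0,3,0,4,7,7,2,1,7]
Step 16: insert agu at [1, 3, 5] -> counters=[2,6,0,5,1,3,0,3,0,4,7,7,2,1,7]
Final counters=[2,6,0,5,1,3,0,3,0,4,7,7,2,1,7] -> counters[1]=6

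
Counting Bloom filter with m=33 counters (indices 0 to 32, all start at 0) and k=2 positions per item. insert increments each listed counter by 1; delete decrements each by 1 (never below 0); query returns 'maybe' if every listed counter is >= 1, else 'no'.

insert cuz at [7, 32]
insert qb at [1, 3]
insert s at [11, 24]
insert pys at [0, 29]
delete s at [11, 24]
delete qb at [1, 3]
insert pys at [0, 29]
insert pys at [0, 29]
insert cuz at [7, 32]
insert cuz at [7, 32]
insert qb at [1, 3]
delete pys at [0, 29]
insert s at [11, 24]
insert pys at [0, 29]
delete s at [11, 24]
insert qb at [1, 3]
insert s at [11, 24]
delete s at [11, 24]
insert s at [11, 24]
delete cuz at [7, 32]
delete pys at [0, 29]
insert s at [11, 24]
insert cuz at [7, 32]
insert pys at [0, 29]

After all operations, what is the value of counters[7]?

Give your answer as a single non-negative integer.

Answer: 3

Derivation:
Step 1: insert cuz at [7, 32] -> counters=[0,0,0,0,0,0,0,1,0,0,0,0,0,0,0,0,0,0,0,0,0,0,0,0,0,0,0,0,0,0,0,0,1]
Step 2: insert qb at [1, 3] -> counters=[0,1,0,1,0,0,0,1,0,0,0,0,0,0,0,0,0,0,0,0,0,0,0,0,0,0,0,0,0,0,0,0,1]
Step 3: insert s at [11, 24] -> counters=[0,1,0,1,0,0,0,1,0,0,0,1,0,0,0,0,0,0,0,0,0,0,0,0,1,0,0,0,0,0,0,0,1]
Step 4: insert pys at [0, 29] -> counters=[1,1,0,1,0,0,0,1,0,0,0,1,0,0,0,0,0,0,0,0,0,0,0,0,1,0,0,0,0,1,0,0,1]
Step 5: delete s at [11, 24] -> counters=[1,1,0,1,0,0,0,1,0,0,0,0,0,0,0,0,0,0,0,0,0,0,0,0,0,0,0,0,0,1,0,0,1]
Step 6: delete qb at [1, 3] -> counters=[1,0,0,0,0,0,0,1,0,0,0,0,0,0,0,0,0,0,0,0,0,0,0,0,0,0,0,0,0,1,0,0,1]
Step 7: insert pys at [0, 29] -> counters=[2,0,0,0,0,0,0,1,0,0,0,0,0,0,0,0,0,0,0,0,0,0,0,0,0,0,0,0,0,2,0,0,1]
Step 8: insert pys at [0, 29] -> counters=[3,0,0,0,0,0,0,1,0,0,0,0,0,0,0,0,0,0,0,0,0,0,0,0,0,0,0,0,0,3,0,0,1]
Step 9: insert cuz at [7, 32] -> counters=[3,0,0,0,0,0,0,2,0,0,0,0,0,0,0,0,0,0,0,0,0,0,0,0,0,0,0,0,0,3,0,0,2]
Step 10: insert cuz at [7, 32] -> counters=[3,0,0,0,0,0,0,3,0,0,0,0,0,0,0,0,0,0,0,0,0,0,0,0,0,0,0,0,0,3,0,0,3]
Step 11: insert qb at [1, 3] -> counters=[3,1,0,1,0,0,0,3,0,0,0,0,0,0,0,0,0,0,0,0,0,0,0,0,0,0,0,0,0,3,0,0,3]
Step 12: delete pys at [0, 29] -> counters=[2,1,0,1,0,0,0,3,0,0,0,0,0,0,0,0,0,0,0,0,0,0,0,0,0,0,0,0,0,2,0,0,3]
Step 13: insert s at [11, 24] -> counters=[2,1,0,1,0,0,0,3,0,0,0,1,0,0,0,0,0,0,0,0,0,0,0,0,1,0,0,0,0,2,0,0,3]
Step 14: insert pys at [0, 29] -> counters=[3,1,0,1,0,0,0,3,0,0,0,1,0,0,0,0,0,0,0,0,0,0,0,0,1,0,0,0,0,3,0,0,3]
Step 15: delete s at [11, 24] -> counters=[3,1,0,1,0,0,0,3,0,0,0,0,0,0,0,0,0,0,0,0,0,0,0,0,0,0,0,0,0,3,0,0,3]
Step 16: insert qb at [1, 3] -> counters=[3,2,0,2,0,0,0,3,0,0,0,0,0,0,0,0,0,0,0,0,0,0,0,0,0,0,0,0,0,3,0,0,3]
Step 17: insert s at [11, 24] -> counters=[3,2,0,2,0,0,0,3,0,0,0,1,0,0,0,0,0,0,0,0,0,0,0,0,1,0,0,0,0,3,0,0,3]
Step 18: delete s at [11, 24] -> counters=[3,2,0,2,0,0,0,3,0,0,0,0,0,0,0,0,0,0,0,0,0,0,0,0,0,0,0,0,0,3,0,0,3]
Step 19: insert s at [11, 24] -> counters=[3,2,0,2,0,0,0,3,0,0,0,1,0,0,0,0,0,0,0,0,0,0,0,0,1,0,0,0,0,3,0,0,3]
Step 20: delete cuz at [7, 32] -> counters=[3,2,0,2,0,0,0,2,0,0,0,1,0,0,0,0,0,0,0,0,0,0,0,0,1,0,0,0,0,3,0,0,2]
Step 21: delete pys at [0, 29] -> counters=[2,2,0,2,0,0,0,2,0,0,0,1,0,0,0,0,0,0,0,0,0,0,0,0,1,0,0,0,0,2,0,0,2]
Step 22: insert s at [11, 24] -> counters=[2,2,0,2,0,0,0,2,0,0,0,2,0,0,0,0,0,0,0,0,0,0,0,0,2,0,0,0,0,2,0,0,2]
Step 23: insert cuz at [7, 32] -> counters=[2,2,0,2,0,0,0,3,0,0,0,2,0,0,0,0,0,0,0,0,0,0,0,0,2,0,0,0,0,2,0,0,3]
Step 24: insert pys at [0, 29] -> counters=[3,2,0,2,0,0,0,3,0,0,0,2,0,0,0,0,0,0,0,0,0,0,0,0,2,0,0,0,0,3,0,0,3]
Final counters=[3,2,0,2,0,0,0,3,0,0,0,2,0,0,0,0,0,0,0,0,0,0,0,0,2,0,0,0,0,3,0,0,3] -> counters[7]=3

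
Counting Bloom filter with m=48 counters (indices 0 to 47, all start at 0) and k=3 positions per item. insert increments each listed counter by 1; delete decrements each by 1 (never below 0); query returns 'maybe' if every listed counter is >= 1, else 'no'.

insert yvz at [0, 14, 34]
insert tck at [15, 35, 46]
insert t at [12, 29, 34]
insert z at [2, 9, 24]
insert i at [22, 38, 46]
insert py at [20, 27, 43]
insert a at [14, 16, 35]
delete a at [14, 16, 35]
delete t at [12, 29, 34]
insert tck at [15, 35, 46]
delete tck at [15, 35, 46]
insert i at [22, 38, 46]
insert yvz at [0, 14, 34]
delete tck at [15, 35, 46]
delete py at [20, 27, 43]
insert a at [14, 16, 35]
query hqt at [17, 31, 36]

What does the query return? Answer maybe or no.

Answer: no

Derivation:
Step 1: insert yvz at [0, 14, 34] -> counters=[1,0,0,0,0,0,0,0,0,0,0,0,0,0,1,0,0,0,0,0,0,0,0,0,0,0,0,0,0,0,0,0,0,0,1,0,0,0,0,0,0,0,0,0,0,0,0,0]
Step 2: insert tck at [15, 35, 46] -> counters=[1,0,0,0,0,0,0,0,0,0,0,0,0,0,1,1,0,0,0,0,0,0,0,0,0,0,0,0,0,0,0,0,0,0,1,1,0,0,0,0,0,0,0,0,0,0,1,0]
Step 3: insert t at [12, 29, 34] -> counters=[1,0,0,0,0,0,0,0,0,0,0,0,1,0,1,1,0,0,0,0,0,0,0,0,0,0,0,0,0,1,0,0,0,0,2,1,0,0,0,0,0,0,0,0,0,0,1,0]
Step 4: insert z at [2, 9, 24] -> counters=[1,0,1,0,0,0,0,0,0,1,0,0,1,0,1,1,0,0,0,0,0,0,0,0,1,0,0,0,0,1,0,0,0,0,2,1,0,0,0,0,0,0,0,0,0,0,1,0]
Step 5: insert i at [22, 38, 46] -> counters=[1,0,1,0,0,0,0,0,0,1,0,0,1,0,1,1,0,0,0,0,0,0,1,0,1,0,0,0,0,1,0,0,0,0,2,1,0,0,1,0,0,0,0,0,0,0,2,0]
Step 6: insert py at [20, 27, 43] -> counters=[1,0,1,0,0,0,0,0,0,1,0,0,1,0,1,1,0,0,0,0,1,0,1,0,1,0,0,1,0,1,0,0,0,0,2,1,0,0,1,0,0,0,0,1,0,0,2,0]
Step 7: insert a at [14, 16, 35] -> counters=[1,0,1,0,0,0,0,0,0,1,0,0,1,0,2,1,1,0,0,0,1,0,1,0,1,0,0,1,0,1,0,0,0,0,2,2,0,0,1,0,0,0,0,1,0,0,2,0]
Step 8: delete a at [14, 16, 35] -> counters=[1,0,1,0,0,0,0,0,0,1,0,0,1,0,1,1,0,0,0,0,1,0,1,0,1,0,0,1,0,1,0,0,0,0,2,1,0,0,1,0,0,0,0,1,0,0,2,0]
Step 9: delete t at [12, 29, 34] -> counters=[1,0,1,0,0,0,0,0,0,1,0,0,0,0,1,1,0,0,0,0,1,0,1,0,1,0,0,1,0,0,0,0,0,0,1,1,0,0,1,0,0,0,0,1,0,0,2,0]
Step 10: insert tck at [15, 35, 46] -> counters=[1,0,1,0,0,0,0,0,0,1,0,0,0,0,1,2,0,0,0,0,1,0,1,0,1,0,0,1,0,0,0,0,0,0,1,2,0,0,1,0,0,0,0,1,0,0,3,0]
Step 11: delete tck at [15, 35, 46] -> counters=[1,0,1,0,0,0,0,0,0,1,0,0,0,0,1,1,0,0,0,0,1,0,1,0,1,0,0,1,0,0,0,0,0,0,1,1,0,0,1,0,0,0,0,1,0,0,2,0]
Step 12: insert i at [22, 38, 46] -> counters=[1,0,1,0,0,0,0,0,0,1,0,0,0,0,1,1,0,0,0,0,1,0,2,0,1,0,0,1,0,0,0,0,0,0,1,1,0,0,2,0,0,0,0,1,0,0,3,0]
Step 13: insert yvz at [0, 14, 34] -> counters=[2,0,1,0,0,0,0,0,0,1,0,0,0,0,2,1,0,0,0,0,1,0,2,0,1,0,0,1,0,0,0,0,0,0,2,1,0,0,2,0,0,0,0,1,0,0,3,0]
Step 14: delete tck at [15, 35, 46] -> counters=[2,0,1,0,0,0,0,0,0,1,0,0,0,0,2,0,0,0,0,0,1,0,2,0,1,0,0,1,0,0,0,0,0,0,2,0,0,0,2,0,0,0,0,1,0,0,2,0]
Step 15: delete py at [20, 27, 43] -> counters=[2,0,1,0,0,0,0,0,0,1,0,0,0,0,2,0,0,0,0,0,0,0,2,0,1,0,0,0,0,0,0,0,0,0,2,0,0,0,2,0,0,0,0,0,0,0,2,0]
Step 16: insert a at [14, 16, 35] -> counters=[2,0,1,0,0,0,0,0,0,1,0,0,0,0,3,0,1,0,0,0,0,0,2,0,1,0,0,0,0,0,0,0,0,0,2,1,0,0,2,0,0,0,0,0,0,0,2,0]
Query hqt: check counters[17]=0 counters[31]=0 counters[36]=0 -> no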